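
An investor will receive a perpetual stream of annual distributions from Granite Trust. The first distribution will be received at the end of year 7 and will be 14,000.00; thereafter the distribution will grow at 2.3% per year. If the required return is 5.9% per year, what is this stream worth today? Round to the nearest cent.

Value at end of year 6: C₁ / (r − g) = 14,000.00 / (0.059 − 0.023) = 388,888.8889
Discount to today: PV = 388,888.8889 / (1 + 0.059)^6 = 388,888.8889 / 1.410509 = 275,708.26

275708.26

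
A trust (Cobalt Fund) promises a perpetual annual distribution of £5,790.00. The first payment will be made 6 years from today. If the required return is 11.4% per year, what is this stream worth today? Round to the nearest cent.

Value at end of year 5: C / r = £5,790.00 / 0.114 = £50,789.4737
Discount to today: PV = £50,789.4737 / (1 + 0.114)^5 = £50,789.4737 / 1.715639 = £29,603.82

£29603.82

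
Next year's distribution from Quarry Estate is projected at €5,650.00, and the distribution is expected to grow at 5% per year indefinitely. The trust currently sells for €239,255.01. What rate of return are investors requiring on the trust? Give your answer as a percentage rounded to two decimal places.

7.36%

P = D₁/(r − g) ⇒ r = D₁/P + g = €5,650.0000/€239,255.01 + 0.05 = 0.023615 + 0.05 = 0.073615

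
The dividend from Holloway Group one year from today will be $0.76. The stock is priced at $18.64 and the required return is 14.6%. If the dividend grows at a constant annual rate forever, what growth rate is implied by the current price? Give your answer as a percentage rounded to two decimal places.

10.52%

P = D₁/(r−g) ⇒ g = r − D₁/P = 0.146 − $0.76/$18.64 = 0.105227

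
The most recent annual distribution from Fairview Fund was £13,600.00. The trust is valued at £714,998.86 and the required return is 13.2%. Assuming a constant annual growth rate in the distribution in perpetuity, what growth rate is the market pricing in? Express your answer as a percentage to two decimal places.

11.09%

P = D₀(1+g)/(r−g) ⇒ P(r−g) = D₀(1+g) ⇒ g(P+D₀) = P·r − D₀
g = (P·r − D₀)/(P + D₀) = (£714,998.86×0.132 − £13,600.00) / (£714,998.86 + £13,600.00) = 0.110870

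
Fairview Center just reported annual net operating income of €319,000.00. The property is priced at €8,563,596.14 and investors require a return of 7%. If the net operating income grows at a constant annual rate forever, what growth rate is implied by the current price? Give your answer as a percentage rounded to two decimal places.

3.16%

P = D₀(1+g)/(r−g) ⇒ P(r−g) = D₀(1+g) ⇒ g(P+D₀) = P·r − D₀
g = (P·r − D₀)/(P + D₀) = (€8,563,596.14×0.07 − €319,000.00) / (€8,563,596.14 + €319,000.00) = 0.031573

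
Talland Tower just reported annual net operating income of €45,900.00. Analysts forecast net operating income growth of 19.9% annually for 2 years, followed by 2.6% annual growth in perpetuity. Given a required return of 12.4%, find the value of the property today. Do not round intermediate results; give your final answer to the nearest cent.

D_1 = 55034.10000
D_2 = 65985.88590
Terminal value at year 2: TV = D_2×(1+g_2)/(r−g_2) = 67701.51893/0.098 = 690831.82585
P_0 = D_1/(1+r)^1 + D_2/(1+r)^2 + TV/(1+r)^2
    = 48962.72242 + 52229.80799 + 546814.11223 = 648006.64264

€648006.64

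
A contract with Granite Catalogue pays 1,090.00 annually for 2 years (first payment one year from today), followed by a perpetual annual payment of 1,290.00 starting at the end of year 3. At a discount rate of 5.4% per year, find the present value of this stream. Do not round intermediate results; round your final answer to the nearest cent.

PV of 2-year annuity: 1,090.00 × [1 − (1+0.054)^−2] / 0.054 = 2015.32789
Perpetuity value at year 2: 1,290.00 / 0.054 = 23888.88889
PV of perpetuity: 23888.88889 / (1+0.054)^2 = 21503.77606
Total PV = 2015.32789 + 21503.77606 = 23519.10395

23519.10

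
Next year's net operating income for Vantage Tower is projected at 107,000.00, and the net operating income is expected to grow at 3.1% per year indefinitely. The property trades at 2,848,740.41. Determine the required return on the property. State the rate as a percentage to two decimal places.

P = D₁/(r − g) ⇒ r = D₁/P + g = 107,000.0000/2,848,740.41 + 0.031 = 0.037560 + 0.031 = 0.068560

6.86%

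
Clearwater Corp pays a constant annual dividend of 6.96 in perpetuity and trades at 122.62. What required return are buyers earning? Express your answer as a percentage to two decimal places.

5.68%

P = C/r ⇒ r = C/P = 6.96/122.62 = 0.056761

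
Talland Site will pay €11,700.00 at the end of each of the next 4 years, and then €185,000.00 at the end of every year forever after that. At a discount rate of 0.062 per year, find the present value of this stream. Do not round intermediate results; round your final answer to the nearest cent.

PV of 4-year annuity: €11,700.00 × [1 − (1+0.062)^−4] / 0.062 = 40356.75523
Perpetuity value at year 4: €185,000.00 / 0.062 = 2983870.96774
PV of perpetuity: 2983870.96774 / (1+0.062)^4 = 2345751.33371
Total PV = 40356.75523 + 2345751.33371 = 2386108.08895

€2386108.09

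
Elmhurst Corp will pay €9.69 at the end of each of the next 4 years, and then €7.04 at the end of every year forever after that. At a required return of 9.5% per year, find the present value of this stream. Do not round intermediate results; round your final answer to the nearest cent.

PV of 4-year annuity: €9.69 × [1 − (1+0.095)^−4] / 0.095 = 31.05142
Perpetuity value at year 4: €7.04 / 0.095 = 74.10526
PV of perpetuity: 74.10526 / (1+0.095)^4 = 51.54572
Total PV = 31.05142 + 51.54572 = 82.59714

€82.60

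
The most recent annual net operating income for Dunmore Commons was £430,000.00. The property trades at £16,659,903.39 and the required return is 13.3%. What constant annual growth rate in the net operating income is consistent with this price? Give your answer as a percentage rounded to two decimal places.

P = D₀(1+g)/(r−g) ⇒ P(r−g) = D₀(1+g) ⇒ g(P+D₀) = P·r − D₀
g = (P·r − D₀)/(P + D₀) = (£16,659,903.39×0.133 − £430,000.00) / (£16,659,903.39 + £430,000.00) = 0.104493

10.45%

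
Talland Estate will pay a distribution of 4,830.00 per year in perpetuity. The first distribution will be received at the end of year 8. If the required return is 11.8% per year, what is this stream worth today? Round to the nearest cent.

Value at end of year 7: C / r = 4,830.00 / 0.118 = 40,932.2034
Discount to today: PV = 40,932.2034 / (1 + 0.118)^7 = 40,932.2034 / 2.183195 = 18,748.76

18748.76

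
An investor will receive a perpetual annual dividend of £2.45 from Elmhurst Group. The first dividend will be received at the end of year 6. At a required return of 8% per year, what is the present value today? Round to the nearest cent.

£20.84

Value at end of year 5: C / r = £2.45 / 0.08 = £30.6250
Discount to today: PV = £30.6250 / (1 + 0.08)^5 = £30.6250 / 1.469328 = £20.84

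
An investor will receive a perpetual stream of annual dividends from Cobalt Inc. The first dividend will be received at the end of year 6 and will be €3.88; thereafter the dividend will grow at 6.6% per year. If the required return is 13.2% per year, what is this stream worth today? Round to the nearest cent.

€31.63

Value at end of year 5: C₁ / (r − g) = €3.88 / (0.132 − 0.066) = €58.7879
Discount to today: PV = €58.7879 / (1 + 0.132)^5 = €58.7879 / 1.858798 = €31.63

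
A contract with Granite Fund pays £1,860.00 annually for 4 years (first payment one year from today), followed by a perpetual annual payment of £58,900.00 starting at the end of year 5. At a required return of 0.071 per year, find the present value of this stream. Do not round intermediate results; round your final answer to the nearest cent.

PV of 4-year annuity: £1,860.00 × [1 − (1+0.071)^−4] / 0.071 = 6286.01622
Perpetuity value at year 4: £58,900.00 / 0.071 = 829577.46479
PV of perpetuity: 829577.46479 / (1+0.071)^4 = 630520.28435
Total PV = 6286.01622 + 630520.28435 = 636806.30057

£636806.30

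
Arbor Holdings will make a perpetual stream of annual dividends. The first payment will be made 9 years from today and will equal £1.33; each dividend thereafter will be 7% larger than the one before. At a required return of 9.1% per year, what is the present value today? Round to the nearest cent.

£31.55

Value at end of year 8: C₁ / (r − g) = £1.33 / (0.091 − 0.07) = £63.3333
Discount to today: PV = £63.3333 / (1 + 0.091)^8 = £63.3333 / 2.007234 = £31.55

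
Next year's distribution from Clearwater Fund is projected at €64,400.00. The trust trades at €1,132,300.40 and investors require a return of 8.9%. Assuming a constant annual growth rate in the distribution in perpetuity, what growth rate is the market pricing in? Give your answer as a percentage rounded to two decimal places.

3.21%

P = D₁/(r−g) ⇒ g = r − D₁/P = 0.089 − €64,400.00/€1,132,300.40 = 0.032125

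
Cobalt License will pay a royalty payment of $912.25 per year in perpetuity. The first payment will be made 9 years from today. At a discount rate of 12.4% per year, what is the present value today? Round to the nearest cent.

Value at end of year 8: C / r = $912.25 / 0.124 = $7,356.8548
Discount to today: PV = $7,356.8548 / (1 + 0.124)^8 = $7,356.8548 / 2.547596 = $2,887.76

$2887.76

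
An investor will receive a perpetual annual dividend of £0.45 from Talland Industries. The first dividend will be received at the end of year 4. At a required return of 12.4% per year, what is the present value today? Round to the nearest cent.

£2.56

Value at end of year 3: C / r = £0.45 / 0.124 = £3.6290
Discount to today: PV = £3.6290 / (1 + 0.124)^3 = £3.6290 / 1.420035 = £2.56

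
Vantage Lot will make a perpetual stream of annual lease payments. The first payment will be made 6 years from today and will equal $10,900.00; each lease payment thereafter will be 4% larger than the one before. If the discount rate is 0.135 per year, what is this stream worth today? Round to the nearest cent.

Value at end of year 5: C₁ / (r − g) = $10,900.00 / (0.135 − 0.04) = $114,736.8421
Discount to today: PV = $114,736.8421 / (1 + 0.135)^5 = $114,736.8421 / 1.883559 = $60,914.91

$60914.91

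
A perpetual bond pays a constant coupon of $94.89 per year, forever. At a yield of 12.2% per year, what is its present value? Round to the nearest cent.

Level perpetuity: PV = C / r = $94.89 / 0.122 = $777.79

$777.79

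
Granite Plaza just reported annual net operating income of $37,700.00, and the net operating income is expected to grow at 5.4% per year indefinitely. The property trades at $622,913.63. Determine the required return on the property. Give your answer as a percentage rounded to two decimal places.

11.78%

D₁ = $37,700.00 × 1.054 = $39,735.8000
P = D₁/(r − g) ⇒ r = D₁/P + g = $39,735.8000/$622,913.63 + 0.054 = 0.063790 + 0.054 = 0.117790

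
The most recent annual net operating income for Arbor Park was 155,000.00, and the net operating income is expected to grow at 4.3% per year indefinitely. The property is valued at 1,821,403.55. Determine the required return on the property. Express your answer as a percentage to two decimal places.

D₁ = 155,000.00 × 1.043 = 161,665.0000
P = D₁/(r − g) ⇒ r = D₁/P + g = 161,665.0000/1,821,403.55 + 0.043 = 0.088758 + 0.043 = 0.131758

13.18%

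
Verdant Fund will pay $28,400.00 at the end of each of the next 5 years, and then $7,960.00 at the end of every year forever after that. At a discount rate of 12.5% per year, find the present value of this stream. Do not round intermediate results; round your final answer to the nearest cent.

$136458.02

PV of 5-year annuity: $28,400.00 × [1 − (1+0.125)^−5] / 0.125 = 101120.14090
Perpetuity value at year 5: $7,960.00 / 0.125 = 63680.00000
PV of perpetuity: 63680.00000 / (1+0.125)^5 = 35337.87600
Total PV = 101120.14090 + 35337.87600 = 136458.01690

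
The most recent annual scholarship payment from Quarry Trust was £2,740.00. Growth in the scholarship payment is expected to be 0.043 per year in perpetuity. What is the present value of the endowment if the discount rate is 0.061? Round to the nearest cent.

£158767.78

D₁ = D₀ × (1 + g) = £2,740.00 × 1.043 = £2,857.8200
Growing perpetuity: P = D₁ / (r − g) = £2,857.8200 / (0.061 − 0.043) = £158,767.78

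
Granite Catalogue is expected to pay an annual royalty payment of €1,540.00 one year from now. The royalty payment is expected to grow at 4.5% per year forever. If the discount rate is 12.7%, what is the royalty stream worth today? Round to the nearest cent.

€18780.49

Growing perpetuity: P = D₁ / (r − g) = €1,540.0000 / (0.127 − 0.045) = €18,780.49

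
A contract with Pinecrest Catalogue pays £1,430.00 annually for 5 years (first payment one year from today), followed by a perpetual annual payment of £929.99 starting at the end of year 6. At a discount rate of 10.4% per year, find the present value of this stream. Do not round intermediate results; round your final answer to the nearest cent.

£10818.43

PV of 5-year annuity: £1,430.00 × [1 − (1+0.104)^−5] / 0.104 = 5365.88298
Perpetuity value at year 5: £929.99 / 0.104 = 8942.21154
PV of perpetuity: 8942.21154 / (1+0.104)^5 = 5452.54894
Total PV = 5365.88298 + 5452.54894 = 10818.43192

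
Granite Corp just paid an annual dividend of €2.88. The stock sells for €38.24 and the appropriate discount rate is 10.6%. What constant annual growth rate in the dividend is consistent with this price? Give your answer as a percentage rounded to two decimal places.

P = D₀(1+g)/(r−g) ⇒ P(r−g) = D₀(1+g) ⇒ g(P+D₀) = P·r − D₀
g = (P·r − D₀)/(P + D₀) = (€38.24×0.106 − €2.88) / (€38.24 + €2.88) = 0.028537

2.85%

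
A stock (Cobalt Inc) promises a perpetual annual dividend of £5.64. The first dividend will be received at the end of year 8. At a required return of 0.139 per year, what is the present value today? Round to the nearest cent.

Value at end of year 7: C / r = £5.64 / 0.139 = £40.5755
Discount to today: PV = £40.5755 / (1 + 0.139)^7 = £40.5755 / 2.486944 = £16.32

£16.32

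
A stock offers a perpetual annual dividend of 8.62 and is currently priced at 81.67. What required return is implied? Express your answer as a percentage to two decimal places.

P = C/r ⇒ r = C/P = 8.62/81.67 = 0.105547

10.55%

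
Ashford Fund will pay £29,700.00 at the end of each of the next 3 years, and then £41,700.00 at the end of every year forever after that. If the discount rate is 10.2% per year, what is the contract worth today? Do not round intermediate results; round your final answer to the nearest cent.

£379086.07

PV of 3-year annuity: £29,700.00 × [1 − (1+0.102)^−3] / 0.102 = 73600.21721
Perpetuity value at year 3: £41,700.00 / 0.102 = 408823.52941
PV of perpetuity: 408823.52941 / (1+0.102)^3 = 305485.85070
Total PV = 73600.21721 + 305485.85070 = 379086.06791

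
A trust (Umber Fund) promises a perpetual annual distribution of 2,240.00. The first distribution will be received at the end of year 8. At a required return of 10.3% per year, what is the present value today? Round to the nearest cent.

10949.20

Value at end of year 7: C / r = 2,240.00 / 0.103 = 21,747.5728
Discount to today: PV = 21,747.5728 / (1 + 0.103)^7 = 21,747.5728 / 1.986226 = 10,949.20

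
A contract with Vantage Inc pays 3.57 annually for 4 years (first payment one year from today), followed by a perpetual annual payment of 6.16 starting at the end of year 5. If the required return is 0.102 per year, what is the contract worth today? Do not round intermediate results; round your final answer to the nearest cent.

52.22

PV of 4-year annuity: 3.57 × [1 − (1+0.102)^−4] / 0.102 = 11.26760
Perpetuity value at year 4: 6.16 / 0.102 = 60.39216
PV of perpetuity: 60.39216 / (1+0.102)^4 = 40.95002
Total PV = 11.26760 + 40.95002 = 52.21762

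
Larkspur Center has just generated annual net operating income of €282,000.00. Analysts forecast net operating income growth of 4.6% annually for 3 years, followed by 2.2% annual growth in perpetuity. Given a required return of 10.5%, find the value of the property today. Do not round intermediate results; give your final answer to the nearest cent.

€3704134.82

D_1 = 294972.00000
D_2 = 308540.71200
D_3 = 322733.58475
Terminal value at year 3: TV = D_3×(1+g_2)/(r−g_2) = 329833.72362/0.083 = 3973900.28454
P_0 = D_1/(1+r)^1 + D_2/(1+r)^2 + D_3/(1+r)^3 + TV/(1+r)^3
    = 266942.98643 + 252689.92199 + 239197.88091 + 2945304.02757 = 3704134.81689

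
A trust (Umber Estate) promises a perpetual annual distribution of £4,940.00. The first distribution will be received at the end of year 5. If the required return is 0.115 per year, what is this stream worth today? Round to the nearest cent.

£27792.63

Value at end of year 4: C / r = £4,940.00 / 0.115 = £42,956.5217
Discount to today: PV = £42,956.5217 / (1 + 0.115)^4 = £42,956.5217 / 1.545608 = £27,792.63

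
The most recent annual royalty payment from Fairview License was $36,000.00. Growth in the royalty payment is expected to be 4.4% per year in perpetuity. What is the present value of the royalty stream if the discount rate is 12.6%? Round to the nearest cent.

$458341.46

D₁ = D₀ × (1 + g) = $36,000.00 × 1.044 = $37,584.0000
Growing perpetuity: P = D₁ / (r − g) = $37,584.0000 / (0.126 − 0.044) = $458,341.46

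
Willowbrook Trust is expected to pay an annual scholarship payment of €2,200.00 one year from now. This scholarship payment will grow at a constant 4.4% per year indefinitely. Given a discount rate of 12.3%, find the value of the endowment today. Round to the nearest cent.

Growing perpetuity: P = D₁ / (r − g) = €2,200.0000 / (0.123 − 0.044) = €27,848.10

€27848.10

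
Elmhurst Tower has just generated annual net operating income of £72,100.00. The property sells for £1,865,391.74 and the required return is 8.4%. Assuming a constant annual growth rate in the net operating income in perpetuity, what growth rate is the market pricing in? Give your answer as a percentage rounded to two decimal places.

4.37%

P = D₀(1+g)/(r−g) ⇒ P(r−g) = D₀(1+g) ⇒ g(P+D₀) = P·r − D₀
g = (P·r − D₀)/(P + D₀) = (£1,865,391.74×0.084 − £72,100.00) / (£1,865,391.74 + £72,100.00) = 0.043661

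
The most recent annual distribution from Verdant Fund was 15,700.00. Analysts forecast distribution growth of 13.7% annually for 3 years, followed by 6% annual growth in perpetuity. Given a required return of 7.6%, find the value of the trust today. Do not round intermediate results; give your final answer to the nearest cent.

1279886.76

D_1 = 17850.90000
D_2 = 20296.47330
D_3 = 23077.09014
Terminal value at year 3: TV = D_3×(1+g_2)/(r−g_2) = 24461.71555/0.016 = 1528857.22191
P_0 = D_1/(1+r)^1 + D_2/(1+r)^2 + D_3/(1+r)^3 + TV/(1+r)^3
    = 16590.05576 + 17530.57008 + 18524.40351 + 1227241.73250 = 1279886.76184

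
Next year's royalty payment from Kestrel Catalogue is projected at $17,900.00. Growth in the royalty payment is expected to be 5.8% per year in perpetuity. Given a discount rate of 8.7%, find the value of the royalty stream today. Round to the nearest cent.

Growing perpetuity: P = D₁ / (r − g) = $17,900.0000 / (0.087 − 0.058) = $617,241.38

$617241.38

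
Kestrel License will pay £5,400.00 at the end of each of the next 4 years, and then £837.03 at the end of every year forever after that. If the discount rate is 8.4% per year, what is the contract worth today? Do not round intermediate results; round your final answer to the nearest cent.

PV of 4-year annuity: £5,400.00 × [1 − (1+0.084)^−4] / 0.084 = 17727.38957
Perpetuity value at year 4: £837.03 / 0.084 = 9964.64286
PV of perpetuity: 9964.64286 / (1+0.084)^4 = 7216.79899
Total PV = 17727.38957 + 7216.79899 = 24944.18856

£24944.19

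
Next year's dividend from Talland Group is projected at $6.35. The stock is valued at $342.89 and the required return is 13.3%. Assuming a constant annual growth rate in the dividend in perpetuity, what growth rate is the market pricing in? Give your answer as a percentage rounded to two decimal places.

11.45%

P = D₁/(r−g) ⇒ g = r − D₁/P = 0.133 − $6.35/$342.89 = 0.114481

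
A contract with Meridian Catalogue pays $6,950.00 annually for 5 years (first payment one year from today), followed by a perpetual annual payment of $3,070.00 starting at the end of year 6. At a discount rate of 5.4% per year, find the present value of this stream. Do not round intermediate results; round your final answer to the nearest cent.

PV of 5-year annuity: $6,950.00 × [1 − (1+0.054)^−5] / 0.054 = 29760.03933
Perpetuity value at year 5: $3,070.00 / 0.054 = 56851.85185
PV of perpetuity: 56851.85185 / (1+0.054)^5 = 43706.05030
Total PV = 29760.03933 + 43706.05030 = 73466.08964

$73466.09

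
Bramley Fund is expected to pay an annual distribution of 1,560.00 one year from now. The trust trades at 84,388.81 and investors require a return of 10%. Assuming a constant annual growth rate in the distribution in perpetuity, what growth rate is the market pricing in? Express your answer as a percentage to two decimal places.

8.15%

P = D₁/(r−g) ⇒ g = r − D₁/P = 0.1 − 1,560.00/84,388.81 = 0.081514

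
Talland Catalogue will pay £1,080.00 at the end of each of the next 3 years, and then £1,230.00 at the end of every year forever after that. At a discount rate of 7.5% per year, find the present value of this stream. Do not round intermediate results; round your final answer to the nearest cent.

PV of 3-year annuity: £1,080.00 × [1 − (1+0.075)^−3] / 0.075 = 2808.56780
Perpetuity value at year 3: £1,230.00 / 0.075 = 16400.00000
PV of perpetuity: 16400.00000 / (1+0.075)^3 = 13201.35334
Total PV = 2808.56780 + 13201.35334 = 16009.92114

£16009.92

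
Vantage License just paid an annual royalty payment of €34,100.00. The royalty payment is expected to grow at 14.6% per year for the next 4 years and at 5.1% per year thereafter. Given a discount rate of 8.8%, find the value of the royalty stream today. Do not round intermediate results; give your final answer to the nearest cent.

D_1 = 39078.60000
D_2 = 44784.07560
D_3 = 51322.55064
D_4 = 58815.64303
Terminal value at year 4: TV = D_4×(1+g_2)/(r−g_2) = 61815.24083/0.037 = 1670682.18447
P_0 = D_1/(1+r)^1 + D_2/(1+r)^2 + D_3/(1+r)^3 + D_4/(1+r)^4 + TV/(1+r)^4
    = 35917.83088 + 37832.56819 + 39849.37789 + 41973.70135 + 1192280.00309 = 1347853.48140

€1347853.48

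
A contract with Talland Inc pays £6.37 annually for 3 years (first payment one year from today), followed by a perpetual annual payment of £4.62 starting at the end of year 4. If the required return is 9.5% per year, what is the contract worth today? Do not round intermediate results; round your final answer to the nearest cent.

PV of 3-year annuity: £6.37 × [1 − (1+0.095)^−3] / 0.095 = 15.98174
Perpetuity value at year 3: £4.62 / 0.095 = 48.63158
PV of perpetuity: 48.63158 / (1+0.095)^3 = 37.04043
Total PV = 15.98174 + 37.04043 = 53.02217

£53.02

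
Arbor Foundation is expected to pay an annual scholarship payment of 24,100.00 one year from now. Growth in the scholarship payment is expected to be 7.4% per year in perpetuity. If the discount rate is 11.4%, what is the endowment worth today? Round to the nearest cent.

602500.00

Growing perpetuity: P = D₁ / (r − g) = 24,100.0000 / (0.114 − 0.074) = 602,500.00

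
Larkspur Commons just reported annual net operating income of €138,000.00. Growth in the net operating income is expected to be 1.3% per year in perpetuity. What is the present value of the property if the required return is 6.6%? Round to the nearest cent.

D₁ = D₀ × (1 + g) = €138,000.00 × 1.013 = €139,794.0000
Growing perpetuity: P = D₁ / (r − g) = €139,794.0000 / (0.066 − 0.013) = €2,637,622.64

€2637622.64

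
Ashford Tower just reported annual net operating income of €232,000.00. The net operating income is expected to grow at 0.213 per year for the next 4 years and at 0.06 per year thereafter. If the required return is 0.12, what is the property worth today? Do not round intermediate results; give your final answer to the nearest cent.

D_1 = 281416.00000
D_2 = 341357.60800
D_3 = 414066.77850
D_4 = 502263.00233
Terminal value at year 4: TV = D_4×(1+g_2)/(r−g_2) = 532398.78246/0.06 = 8873313.04108
P_0 = D_1/(1+r)^1 + D_2/(1+r)^2 + D_3/(1+r)^3 + D_4/(1+r)^4 + TV/(1+r)^4
    = 251264.28571 + 272128.19515 + 294724.55421 + 319197.21809 + 5639150.85295 = 6776465.10613

€6776465.11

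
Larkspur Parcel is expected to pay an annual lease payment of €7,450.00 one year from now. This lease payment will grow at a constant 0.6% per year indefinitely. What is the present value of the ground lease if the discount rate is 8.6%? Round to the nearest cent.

€93125.00

Growing perpetuity: P = D₁ / (r − g) = €7,450.0000 / (0.086 − 0.006) = €93,125.00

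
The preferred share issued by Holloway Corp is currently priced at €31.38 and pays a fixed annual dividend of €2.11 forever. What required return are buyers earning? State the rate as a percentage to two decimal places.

6.72%

P = C/r ⇒ r = C/P = €2.11/€31.38 = 0.067240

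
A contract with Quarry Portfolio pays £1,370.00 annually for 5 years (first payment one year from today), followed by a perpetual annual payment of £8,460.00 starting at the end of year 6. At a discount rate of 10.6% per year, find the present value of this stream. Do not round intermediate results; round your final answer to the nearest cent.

£53341.59

PV of 5-year annuity: £1,370.00 × [1 − (1+0.106)^−5] / 0.106 = 5114.74350
Perpetuity value at year 5: £8,460.00 / 0.106 = 79811.32075
PV of perpetuity: 79811.32075 / (1+0.106)^5 = 48226.84629
Total PV = 5114.74350 + 48226.84629 = 53341.58979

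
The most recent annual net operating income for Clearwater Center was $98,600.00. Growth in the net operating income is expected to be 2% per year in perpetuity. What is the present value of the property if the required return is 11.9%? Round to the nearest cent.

$1015878.79

D₁ = D₀ × (1 + g) = $98,600.00 × 1.02 = $100,572.0000
Growing perpetuity: P = D₁ / (r − g) = $100,572.0000 / (0.119 − 0.02) = $1,015,878.79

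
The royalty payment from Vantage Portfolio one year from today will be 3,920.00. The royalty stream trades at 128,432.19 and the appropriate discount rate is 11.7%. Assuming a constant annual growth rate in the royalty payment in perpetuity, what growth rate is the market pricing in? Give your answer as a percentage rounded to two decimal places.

8.65%

P = D₁/(r−g) ⇒ g = r − D₁/P = 0.117 − 3,920.00/128,432.19 = 0.086478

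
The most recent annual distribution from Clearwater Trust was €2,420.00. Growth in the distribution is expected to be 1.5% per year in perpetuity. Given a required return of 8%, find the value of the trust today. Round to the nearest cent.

€37789.23

D₁ = D₀ × (1 + g) = €2,420.00 × 1.015 = €2,456.3000
Growing perpetuity: P = D₁ / (r − g) = €2,456.3000 / (0.08 − 0.015) = €37,789.23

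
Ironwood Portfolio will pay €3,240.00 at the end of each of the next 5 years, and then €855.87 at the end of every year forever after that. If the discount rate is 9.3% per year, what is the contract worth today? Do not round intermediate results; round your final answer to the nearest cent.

PV of 5-year annuity: €3,240.00 × [1 − (1+0.093)^−5] / 0.093 = 12504.98017
Perpetuity value at year 5: €855.87 / 0.093 = 9202.90323
PV of perpetuity: 9202.90323 / (1+0.093)^5 = 5899.62008
Total PV = 12504.98017 + 5899.62008 = 18404.60026

€18404.60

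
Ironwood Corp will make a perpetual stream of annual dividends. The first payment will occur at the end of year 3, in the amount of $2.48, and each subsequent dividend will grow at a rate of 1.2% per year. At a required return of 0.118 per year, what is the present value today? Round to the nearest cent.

$18.72

Value at end of year 2: C₁ / (r − g) = $2.48 / (0.118 − 0.012) = $23.3962
Discount to today: PV = $23.3962 / (1 + 0.118)^2 = $23.3962 / 1.249924 = $18.72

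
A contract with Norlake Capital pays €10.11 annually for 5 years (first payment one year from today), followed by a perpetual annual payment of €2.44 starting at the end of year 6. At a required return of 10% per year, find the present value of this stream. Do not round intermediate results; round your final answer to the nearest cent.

PV of 5-year annuity: €10.11 × [1 − (1+0.1)^−5] / 0.1 = 38.32485
Perpetuity value at year 5: €2.44 / 0.1 = 24.40000
PV of perpetuity: 24.40000 / (1+0.1)^5 = 15.15048
Total PV = 38.32485 + 15.15048 = 53.47533

€53.48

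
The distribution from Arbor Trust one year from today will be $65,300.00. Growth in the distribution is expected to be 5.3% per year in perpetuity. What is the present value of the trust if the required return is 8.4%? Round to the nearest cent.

Growing perpetuity: P = D₁ / (r − g) = $65,300.0000 / (0.084 − 0.053) = $2,106,451.61

$2106451.61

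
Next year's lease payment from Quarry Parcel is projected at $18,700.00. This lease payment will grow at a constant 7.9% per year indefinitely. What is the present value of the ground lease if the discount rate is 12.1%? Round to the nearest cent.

Growing perpetuity: P = D₁ / (r − g) = $18,700.0000 / (0.121 − 0.079) = $445,238.10

$445238.10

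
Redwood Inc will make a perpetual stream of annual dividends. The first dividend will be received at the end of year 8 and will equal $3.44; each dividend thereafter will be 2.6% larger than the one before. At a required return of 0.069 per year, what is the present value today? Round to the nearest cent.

$50.15

Value at end of year 7: C₁ / (r − g) = $3.44 / (0.069 − 0.026) = $80.0000
Discount to today: PV = $80.0000 / (1 + 0.069)^7 = $80.0000 / 1.595306 = $50.15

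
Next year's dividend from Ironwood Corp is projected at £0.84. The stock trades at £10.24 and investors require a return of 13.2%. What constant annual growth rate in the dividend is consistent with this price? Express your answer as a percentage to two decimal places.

5.00%

P = D₁/(r−g) ⇒ g = r − D₁/P = 0.132 − £0.84/£10.24 = 0.049969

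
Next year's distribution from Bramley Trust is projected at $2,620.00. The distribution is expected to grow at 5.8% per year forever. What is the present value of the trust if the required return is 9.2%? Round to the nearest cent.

Growing perpetuity: P = D₁ / (r − g) = $2,620.0000 / (0.092 − 0.058) = $77,058.82

$77058.82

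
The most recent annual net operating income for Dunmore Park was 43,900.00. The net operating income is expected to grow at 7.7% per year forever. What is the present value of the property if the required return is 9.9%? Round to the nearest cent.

D₁ = D₀ × (1 + g) = 43,900.00 × 1.077 = 47,280.3000
Growing perpetuity: P = D₁ / (r − g) = 47,280.3000 / (0.099 − 0.077) = 2,149,104.55

2149104.55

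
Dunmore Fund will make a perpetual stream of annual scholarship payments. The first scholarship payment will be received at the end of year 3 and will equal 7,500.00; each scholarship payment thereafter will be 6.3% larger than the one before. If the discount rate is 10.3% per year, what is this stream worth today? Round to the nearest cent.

Value at end of year 2: C₁ / (r − g) = 7,500.00 / (0.103 − 0.063) = 187,500.0000
Discount to today: PV = 187,500.0000 / (1 + 0.103)^2 = 187,500.0000 / 1.216609 = 154,116.89

154116.89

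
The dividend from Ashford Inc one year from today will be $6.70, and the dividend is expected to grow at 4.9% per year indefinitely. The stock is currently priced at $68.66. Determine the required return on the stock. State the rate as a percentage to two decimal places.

14.66%

P = D₁/(r − g) ⇒ r = D₁/P + g = $6.7000/$68.66 + 0.049 = 0.097582 + 0.049 = 0.146582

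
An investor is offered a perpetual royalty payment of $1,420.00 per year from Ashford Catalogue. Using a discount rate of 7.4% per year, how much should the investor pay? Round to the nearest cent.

$19189.19

Level perpetuity: PV = C / r = $1,420.00 / 0.074 = $19,189.19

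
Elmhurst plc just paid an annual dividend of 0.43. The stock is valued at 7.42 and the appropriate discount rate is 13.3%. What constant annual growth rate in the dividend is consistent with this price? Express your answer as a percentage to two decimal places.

7.09%

P = D₀(1+g)/(r−g) ⇒ P(r−g) = D₀(1+g) ⇒ g(P+D₀) = P·r − D₀
g = (P·r − D₀)/(P + D₀) = (7.42×0.133 − 0.43) / (7.42 + 0.43) = 0.070938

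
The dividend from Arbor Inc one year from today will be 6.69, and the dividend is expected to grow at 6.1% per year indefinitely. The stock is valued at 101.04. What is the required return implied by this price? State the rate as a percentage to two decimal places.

12.72%

P = D₁/(r − g) ⇒ r = D₁/P + g = 6.6900/101.04 + 0.061 = 0.066211 + 0.061 = 0.127211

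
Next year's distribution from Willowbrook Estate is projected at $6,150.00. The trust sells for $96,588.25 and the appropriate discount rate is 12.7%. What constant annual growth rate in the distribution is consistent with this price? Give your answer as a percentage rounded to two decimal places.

6.33%

P = D₁/(r−g) ⇒ g = r − D₁/P = 0.127 − $6,150.00/$96,588.25 = 0.063328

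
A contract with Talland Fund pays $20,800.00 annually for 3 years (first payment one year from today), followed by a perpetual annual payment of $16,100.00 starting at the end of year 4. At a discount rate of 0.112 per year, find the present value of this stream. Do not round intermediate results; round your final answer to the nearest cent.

PV of 3-year annuity: $20,800.00 × [1 − (1+0.112)^−3] / 0.112 = 50652.97795
Perpetuity value at year 3: $16,100.00 / 0.112 = 143750.00000
PV of perpetuity: 143750.00000 / (1+0.112)^3 = 104542.64687
Total PV = 50652.97795 + 104542.64687 = 155195.62483

$155195.62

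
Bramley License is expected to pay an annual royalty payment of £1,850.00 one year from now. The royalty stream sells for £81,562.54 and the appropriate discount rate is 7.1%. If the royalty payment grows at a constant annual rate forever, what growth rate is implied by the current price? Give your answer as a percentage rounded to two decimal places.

4.83%

P = D₁/(r−g) ⇒ g = r − D₁/P = 0.071 − £1,850.00/£81,562.54 = 0.048318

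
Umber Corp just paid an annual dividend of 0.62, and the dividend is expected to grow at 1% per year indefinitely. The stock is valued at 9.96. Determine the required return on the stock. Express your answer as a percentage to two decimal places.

7.29%

D₁ = 0.62 × 1.01 = 0.6262
P = D₁/(r − g) ⇒ r = D₁/P + g = 0.6262/9.96 + 0.01 = 0.062871 + 0.01 = 0.072871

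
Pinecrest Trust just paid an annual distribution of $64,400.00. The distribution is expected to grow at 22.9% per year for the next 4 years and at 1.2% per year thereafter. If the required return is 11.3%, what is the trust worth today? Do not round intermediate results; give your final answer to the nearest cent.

$1291425.53

D_1 = 79147.60000
D_2 = 97272.40040
D_3 = 119547.78009
D_4 = 146924.22173
Terminal value at year 4: TV = D_4×(1+g_2)/(r−g_2) = 148687.31239/0.101 = 1472151.60786
P_0 = D_1/(1+r)^1 + D_2/(1+r)^2 + D_3/(1+r)^3 + D_4/(1+r)^4 + TV/(1+r)^4
    = 71111.94969 + 78523.43770 + 86707.37191 + 95744.25883 + 959338.51423 = 1291425.53236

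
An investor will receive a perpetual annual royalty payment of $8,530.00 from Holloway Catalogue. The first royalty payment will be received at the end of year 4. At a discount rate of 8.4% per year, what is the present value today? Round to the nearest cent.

Value at end of year 3: C / r = $8,530.00 / 0.084 = $101,547.6190
Discount to today: PV = $101,547.6190 / (1 + 0.084)^3 = $101,547.6190 / 1.273761 = $79,722.68

$79722.68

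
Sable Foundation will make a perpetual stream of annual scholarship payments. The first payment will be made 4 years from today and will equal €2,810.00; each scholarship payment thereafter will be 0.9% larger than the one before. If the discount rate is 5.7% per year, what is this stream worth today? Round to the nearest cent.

Value at end of year 3: C₁ / (r − g) = €2,810.00 / (0.057 − 0.009) = €58,541.6667
Discount to today: PV = €58,541.6667 / (1 + 0.057)^3 = €58,541.6667 / 1.180932 = €49,572.42

€49572.42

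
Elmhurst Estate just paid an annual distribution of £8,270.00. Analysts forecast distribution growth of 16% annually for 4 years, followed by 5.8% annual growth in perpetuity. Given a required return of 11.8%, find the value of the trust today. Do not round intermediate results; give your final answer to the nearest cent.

D_1 = 9593.20000
D_2 = 11128.11200
D_3 = 12908.60992
D_4 = 14973.98751
Terminal value at year 4: TV = D_4×(1+g_2)/(r−g_2) = 15842.47878/0.06 = 264041.31304
P_0 = D_1/(1+r)^1 + D_2/(1+r)^2 + D_3/(1+r)^3 + D_4/(1+r)^4 + TV/(1+r)^4
    = 8580.67979 + 8903.03090 + 9237.49181 + 9584.51745 + 169006.99097 = 205312.71092

£205312.71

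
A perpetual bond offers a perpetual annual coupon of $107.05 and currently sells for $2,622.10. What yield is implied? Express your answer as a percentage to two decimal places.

4.08%

P = C/r ⇒ r = C/P = $107.05/$2,622.10 = 0.040826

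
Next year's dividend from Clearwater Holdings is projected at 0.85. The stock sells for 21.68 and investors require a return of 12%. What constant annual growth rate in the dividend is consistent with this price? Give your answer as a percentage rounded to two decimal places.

P = D₁/(r−g) ⇒ g = r − D₁/P = 0.12 − 0.85/21.68 = 0.080793

8.08%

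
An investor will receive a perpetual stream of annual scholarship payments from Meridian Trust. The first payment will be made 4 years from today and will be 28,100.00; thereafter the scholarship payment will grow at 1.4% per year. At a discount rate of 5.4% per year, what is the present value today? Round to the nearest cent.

599963.04

Value at end of year 3: C₁ / (r − g) = 28,100.00 / (0.054 − 0.014) = 702,500.0000
Discount to today: PV = 702,500.0000 / (1 + 0.054)^3 = 702,500.0000 / 1.170905 = 599,963.04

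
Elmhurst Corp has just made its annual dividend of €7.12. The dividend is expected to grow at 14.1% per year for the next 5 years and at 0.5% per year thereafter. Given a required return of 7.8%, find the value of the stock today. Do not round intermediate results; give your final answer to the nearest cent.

D_1 = 8.12392
D_2 = 9.26939
D_3 = 10.57638
D_4 = 12.06765
D_5 = 13.76918
Terminal value at year 5: TV = D_5×(1+g_2)/(r−g_2) = 13.83803/0.073 = 189.56206
P_0 = D_1/(1+r)^1 + D_2/(1+r)^2 + D_3/(1+r)^3 + D_4/(1+r)^4 + D_5/(1+r)^5 + TV/(1+r)^5
    = 7.53610 + 7.97653 + 8.44269 + 8.93609 + 9.45833 + 130.21398 = 172.56371

€172.56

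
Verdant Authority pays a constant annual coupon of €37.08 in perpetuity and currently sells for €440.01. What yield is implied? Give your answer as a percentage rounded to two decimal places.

8.43%

P = C/r ⇒ r = C/P = €37.08/€440.01 = 0.084271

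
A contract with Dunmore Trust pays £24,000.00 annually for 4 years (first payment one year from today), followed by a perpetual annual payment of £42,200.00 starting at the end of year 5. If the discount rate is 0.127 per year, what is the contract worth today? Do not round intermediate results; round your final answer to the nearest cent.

PV of 4-year annuity: £24,000.00 × [1 − (1+0.127)^−4] / 0.127 = 71834.58781
Perpetuity value at year 4: £42,200.00 / 0.127 = 332283.46457
PV of perpetuity: 332283.46457 / (1+0.127)^4 = 205974.31434
Total PV = 71834.58781 + 205974.31434 = 277808.90215

£277808.90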